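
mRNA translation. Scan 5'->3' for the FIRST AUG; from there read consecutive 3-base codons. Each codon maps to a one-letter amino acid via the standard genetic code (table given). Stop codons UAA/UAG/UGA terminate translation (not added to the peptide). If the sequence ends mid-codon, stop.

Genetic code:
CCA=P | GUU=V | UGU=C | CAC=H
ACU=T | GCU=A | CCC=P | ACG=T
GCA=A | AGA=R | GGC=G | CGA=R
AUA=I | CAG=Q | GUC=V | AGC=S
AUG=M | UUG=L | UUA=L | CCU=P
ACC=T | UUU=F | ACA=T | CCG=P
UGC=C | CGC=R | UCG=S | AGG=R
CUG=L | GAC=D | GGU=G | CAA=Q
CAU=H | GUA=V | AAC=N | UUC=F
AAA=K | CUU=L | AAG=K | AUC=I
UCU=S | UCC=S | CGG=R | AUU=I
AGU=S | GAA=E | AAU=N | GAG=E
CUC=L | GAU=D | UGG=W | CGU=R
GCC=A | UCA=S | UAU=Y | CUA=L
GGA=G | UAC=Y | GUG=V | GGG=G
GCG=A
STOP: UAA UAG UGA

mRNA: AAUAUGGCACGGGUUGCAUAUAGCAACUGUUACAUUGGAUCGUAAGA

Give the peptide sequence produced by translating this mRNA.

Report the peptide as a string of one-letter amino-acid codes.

start AUG at pos 3
pos 3: AUG -> M; peptide=M
pos 6: GCA -> A; peptide=MA
pos 9: CGG -> R; peptide=MAR
pos 12: GUU -> V; peptide=MARV
pos 15: GCA -> A; peptide=MARVA
pos 18: UAU -> Y; peptide=MARVAY
pos 21: AGC -> S; peptide=MARVAYS
pos 24: AAC -> N; peptide=MARVAYSN
pos 27: UGU -> C; peptide=MARVAYSNC
pos 30: UAC -> Y; peptide=MARVAYSNCY
pos 33: AUU -> I; peptide=MARVAYSNCYI
pos 36: GGA -> G; peptide=MARVAYSNCYIG
pos 39: UCG -> S; peptide=MARVAYSNCYIGS
pos 42: UAA -> STOP

Answer: MARVAYSNCYIGS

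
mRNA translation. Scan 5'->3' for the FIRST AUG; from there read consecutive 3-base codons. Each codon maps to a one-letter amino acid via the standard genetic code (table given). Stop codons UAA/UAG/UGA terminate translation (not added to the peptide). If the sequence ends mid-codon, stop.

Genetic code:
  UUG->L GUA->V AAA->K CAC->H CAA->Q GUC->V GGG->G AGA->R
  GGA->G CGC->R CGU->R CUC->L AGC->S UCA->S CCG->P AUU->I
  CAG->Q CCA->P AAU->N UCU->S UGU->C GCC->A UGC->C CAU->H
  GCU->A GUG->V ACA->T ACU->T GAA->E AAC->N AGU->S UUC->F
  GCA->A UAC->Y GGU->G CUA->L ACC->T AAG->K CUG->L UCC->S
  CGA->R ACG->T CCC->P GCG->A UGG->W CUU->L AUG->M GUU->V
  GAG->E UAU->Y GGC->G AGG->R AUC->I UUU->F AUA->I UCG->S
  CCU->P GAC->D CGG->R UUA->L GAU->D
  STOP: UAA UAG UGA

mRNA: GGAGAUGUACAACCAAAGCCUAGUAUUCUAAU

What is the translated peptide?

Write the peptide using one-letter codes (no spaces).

Answer: MYNQSLVF

Derivation:
start AUG at pos 4
pos 4: AUG -> M; peptide=M
pos 7: UAC -> Y; peptide=MY
pos 10: AAC -> N; peptide=MYN
pos 13: CAA -> Q; peptide=MYNQ
pos 16: AGC -> S; peptide=MYNQS
pos 19: CUA -> L; peptide=MYNQSL
pos 22: GUA -> V; peptide=MYNQSLV
pos 25: UUC -> F; peptide=MYNQSLVF
pos 28: UAA -> STOP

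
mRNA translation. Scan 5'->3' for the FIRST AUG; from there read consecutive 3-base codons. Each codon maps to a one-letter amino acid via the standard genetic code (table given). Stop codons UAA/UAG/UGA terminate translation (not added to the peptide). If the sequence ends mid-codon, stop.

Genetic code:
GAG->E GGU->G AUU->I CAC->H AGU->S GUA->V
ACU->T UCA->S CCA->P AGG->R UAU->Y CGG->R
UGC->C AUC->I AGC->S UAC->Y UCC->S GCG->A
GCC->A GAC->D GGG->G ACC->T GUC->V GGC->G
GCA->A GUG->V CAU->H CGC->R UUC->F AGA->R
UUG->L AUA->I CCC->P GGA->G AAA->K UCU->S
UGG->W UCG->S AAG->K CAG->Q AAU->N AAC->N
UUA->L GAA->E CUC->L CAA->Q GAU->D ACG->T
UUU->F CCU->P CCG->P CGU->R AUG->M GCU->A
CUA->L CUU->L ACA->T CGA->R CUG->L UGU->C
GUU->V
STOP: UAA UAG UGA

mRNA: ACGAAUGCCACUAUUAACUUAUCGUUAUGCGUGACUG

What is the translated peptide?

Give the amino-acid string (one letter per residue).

start AUG at pos 4
pos 4: AUG -> M; peptide=M
pos 7: CCA -> P; peptide=MP
pos 10: CUA -> L; peptide=MPL
pos 13: UUA -> L; peptide=MPLL
pos 16: ACU -> T; peptide=MPLLT
pos 19: UAU -> Y; peptide=MPLLTY
pos 22: CGU -> R; peptide=MPLLTYR
pos 25: UAU -> Y; peptide=MPLLTYRY
pos 28: GCG -> A; peptide=MPLLTYRYA
pos 31: UGA -> STOP

Answer: MPLLTYRYA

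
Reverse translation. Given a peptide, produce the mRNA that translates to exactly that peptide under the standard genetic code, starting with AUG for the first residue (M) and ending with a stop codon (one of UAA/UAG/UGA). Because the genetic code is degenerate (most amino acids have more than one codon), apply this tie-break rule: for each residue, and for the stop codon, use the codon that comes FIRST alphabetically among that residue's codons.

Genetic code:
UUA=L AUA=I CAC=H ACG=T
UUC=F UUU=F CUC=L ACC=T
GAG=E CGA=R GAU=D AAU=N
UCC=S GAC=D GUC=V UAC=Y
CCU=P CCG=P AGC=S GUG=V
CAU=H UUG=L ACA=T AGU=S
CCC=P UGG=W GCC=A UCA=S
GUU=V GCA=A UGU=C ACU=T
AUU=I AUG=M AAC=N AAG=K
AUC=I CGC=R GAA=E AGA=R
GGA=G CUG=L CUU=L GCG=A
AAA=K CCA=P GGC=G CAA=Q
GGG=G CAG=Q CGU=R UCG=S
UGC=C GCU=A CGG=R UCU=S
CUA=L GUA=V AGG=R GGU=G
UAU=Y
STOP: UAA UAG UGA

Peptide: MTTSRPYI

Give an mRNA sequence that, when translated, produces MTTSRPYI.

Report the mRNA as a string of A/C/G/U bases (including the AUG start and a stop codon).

Answer: mRNA: AUGACAACAAGCAGACCAUACAUAUAA

Derivation:
residue 1: M -> AUG (start codon)
residue 2: T codons sorted = ACA,ACC,ACG,ACU -> pick first = ACA
residue 3: T codons sorted = ACA,ACC,ACG,ACU -> pick first = ACA
residue 4: S codons sorted = AGC,AGU,UCA,UCC,UCG,UCU -> pick first = AGC
residue 5: R codons sorted = AGA,AGG,CGA,CGC,CGG,CGU -> pick first = AGA
residue 6: P codons sorted = CCA,CCC,CCG,CCU -> pick first = CCA
residue 7: Y codons sorted = UAC,UAU -> pick first = UAC
residue 8: I codons sorted = AUA,AUC,AUU -> pick first = AUA
terminator: stop codons sorted = UAA,UAG,UGA -> pick first = UAA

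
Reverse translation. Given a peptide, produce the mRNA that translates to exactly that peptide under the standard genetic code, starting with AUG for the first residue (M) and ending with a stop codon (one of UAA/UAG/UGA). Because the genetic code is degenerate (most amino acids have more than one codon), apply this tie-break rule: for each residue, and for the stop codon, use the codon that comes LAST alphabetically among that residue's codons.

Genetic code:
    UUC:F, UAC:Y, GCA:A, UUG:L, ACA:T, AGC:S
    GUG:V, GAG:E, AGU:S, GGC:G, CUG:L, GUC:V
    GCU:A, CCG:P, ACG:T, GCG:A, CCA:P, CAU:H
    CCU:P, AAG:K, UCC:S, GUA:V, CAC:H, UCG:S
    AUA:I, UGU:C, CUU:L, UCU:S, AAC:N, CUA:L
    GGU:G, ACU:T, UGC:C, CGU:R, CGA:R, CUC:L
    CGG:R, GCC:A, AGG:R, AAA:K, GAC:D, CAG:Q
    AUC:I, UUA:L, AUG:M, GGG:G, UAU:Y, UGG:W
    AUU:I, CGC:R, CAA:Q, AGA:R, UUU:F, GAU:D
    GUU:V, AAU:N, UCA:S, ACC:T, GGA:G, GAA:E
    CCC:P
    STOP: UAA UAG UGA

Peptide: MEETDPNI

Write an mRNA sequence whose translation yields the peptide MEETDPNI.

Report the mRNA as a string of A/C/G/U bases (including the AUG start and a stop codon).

Answer: mRNA: AUGGAGGAGACUGAUCCUAAUAUUUGA

Derivation:
residue 1: M -> AUG (start codon)
residue 2: E codons sorted = GAA,GAG -> pick last = GAG
residue 3: E codons sorted = GAA,GAG -> pick last = GAG
residue 4: T codons sorted = ACA,ACC,ACG,ACU -> pick last = ACU
residue 5: D codons sorted = GAC,GAU -> pick last = GAU
residue 6: P codons sorted = CCA,CCC,CCG,CCU -> pick last = CCU
residue 7: N codons sorted = AAC,AAU -> pick last = AAU
residue 8: I codons sorted = AUA,AUC,AUU -> pick last = AUU
terminator: stop codons sorted = UAA,UAG,UGA -> pick last = UGA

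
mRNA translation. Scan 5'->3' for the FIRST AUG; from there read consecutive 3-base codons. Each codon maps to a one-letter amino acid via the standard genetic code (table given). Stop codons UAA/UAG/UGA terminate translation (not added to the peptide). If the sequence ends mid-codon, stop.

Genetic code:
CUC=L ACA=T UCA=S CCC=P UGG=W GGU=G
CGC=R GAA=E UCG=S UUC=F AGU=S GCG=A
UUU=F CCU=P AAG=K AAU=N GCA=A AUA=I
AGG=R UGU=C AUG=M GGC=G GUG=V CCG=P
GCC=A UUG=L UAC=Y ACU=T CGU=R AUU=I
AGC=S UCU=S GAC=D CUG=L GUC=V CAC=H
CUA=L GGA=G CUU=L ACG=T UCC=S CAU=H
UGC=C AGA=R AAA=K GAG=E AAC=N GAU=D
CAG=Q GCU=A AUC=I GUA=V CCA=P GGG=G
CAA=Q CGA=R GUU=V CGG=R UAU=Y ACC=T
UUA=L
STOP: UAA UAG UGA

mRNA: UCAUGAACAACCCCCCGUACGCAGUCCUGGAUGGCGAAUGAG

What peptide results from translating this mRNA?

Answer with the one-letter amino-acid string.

Answer: MNNPPYAVLDGE

Derivation:
start AUG at pos 2
pos 2: AUG -> M; peptide=M
pos 5: AAC -> N; peptide=MN
pos 8: AAC -> N; peptide=MNN
pos 11: CCC -> P; peptide=MNNP
pos 14: CCG -> P; peptide=MNNPP
pos 17: UAC -> Y; peptide=MNNPPY
pos 20: GCA -> A; peptide=MNNPPYA
pos 23: GUC -> V; peptide=MNNPPYAV
pos 26: CUG -> L; peptide=MNNPPYAVL
pos 29: GAU -> D; peptide=MNNPPYAVLD
pos 32: GGC -> G; peptide=MNNPPYAVLDG
pos 35: GAA -> E; peptide=MNNPPYAVLDGE
pos 38: UGA -> STOP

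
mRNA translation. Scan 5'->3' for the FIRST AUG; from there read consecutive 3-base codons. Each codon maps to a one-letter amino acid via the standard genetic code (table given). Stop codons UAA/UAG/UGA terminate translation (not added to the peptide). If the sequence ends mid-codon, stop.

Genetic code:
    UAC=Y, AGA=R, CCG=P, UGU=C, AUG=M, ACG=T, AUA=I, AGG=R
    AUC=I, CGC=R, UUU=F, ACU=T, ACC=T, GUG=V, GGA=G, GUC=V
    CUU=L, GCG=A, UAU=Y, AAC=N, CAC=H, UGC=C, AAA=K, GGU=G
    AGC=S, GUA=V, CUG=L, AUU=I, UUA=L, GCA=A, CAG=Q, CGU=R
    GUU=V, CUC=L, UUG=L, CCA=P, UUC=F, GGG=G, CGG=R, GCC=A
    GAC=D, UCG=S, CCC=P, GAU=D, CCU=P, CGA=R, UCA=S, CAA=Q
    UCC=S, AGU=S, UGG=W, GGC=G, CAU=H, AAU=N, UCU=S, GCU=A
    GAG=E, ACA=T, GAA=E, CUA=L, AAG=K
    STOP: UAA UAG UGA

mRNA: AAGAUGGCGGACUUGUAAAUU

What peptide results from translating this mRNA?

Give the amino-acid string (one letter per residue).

Answer: MADL

Derivation:
start AUG at pos 3
pos 3: AUG -> M; peptide=M
pos 6: GCG -> A; peptide=MA
pos 9: GAC -> D; peptide=MAD
pos 12: UUG -> L; peptide=MADL
pos 15: UAA -> STOP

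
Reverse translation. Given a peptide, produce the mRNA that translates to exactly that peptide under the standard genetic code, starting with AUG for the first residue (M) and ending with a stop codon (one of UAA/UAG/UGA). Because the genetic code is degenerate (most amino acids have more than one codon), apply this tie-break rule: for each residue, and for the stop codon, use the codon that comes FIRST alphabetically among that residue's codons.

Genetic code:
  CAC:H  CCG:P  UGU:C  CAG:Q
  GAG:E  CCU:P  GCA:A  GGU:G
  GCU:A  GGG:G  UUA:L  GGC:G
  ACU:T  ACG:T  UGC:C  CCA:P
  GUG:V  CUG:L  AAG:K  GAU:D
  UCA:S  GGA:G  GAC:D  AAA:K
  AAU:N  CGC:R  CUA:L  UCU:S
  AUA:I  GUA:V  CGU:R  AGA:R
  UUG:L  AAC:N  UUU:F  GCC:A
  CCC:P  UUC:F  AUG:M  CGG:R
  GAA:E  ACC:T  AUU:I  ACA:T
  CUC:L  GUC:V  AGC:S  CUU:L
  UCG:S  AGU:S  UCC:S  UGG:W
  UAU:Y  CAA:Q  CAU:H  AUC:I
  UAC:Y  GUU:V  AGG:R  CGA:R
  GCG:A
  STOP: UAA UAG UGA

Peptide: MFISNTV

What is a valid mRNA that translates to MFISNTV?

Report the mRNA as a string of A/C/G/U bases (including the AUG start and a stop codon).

residue 1: M -> AUG (start codon)
residue 2: F codons sorted = UUC,UUU -> pick first = UUC
residue 3: I codons sorted = AUA,AUC,AUU -> pick first = AUA
residue 4: S codons sorted = AGC,AGU,UCA,UCC,UCG,UCU -> pick first = AGC
residue 5: N codons sorted = AAC,AAU -> pick first = AAC
residue 6: T codons sorted = ACA,ACC,ACG,ACU -> pick first = ACA
residue 7: V codons sorted = GUA,GUC,GUG,GUU -> pick first = GUA
terminator: stop codons sorted = UAA,UAG,UGA -> pick first = UAA

Answer: mRNA: AUGUUCAUAAGCAACACAGUAUAA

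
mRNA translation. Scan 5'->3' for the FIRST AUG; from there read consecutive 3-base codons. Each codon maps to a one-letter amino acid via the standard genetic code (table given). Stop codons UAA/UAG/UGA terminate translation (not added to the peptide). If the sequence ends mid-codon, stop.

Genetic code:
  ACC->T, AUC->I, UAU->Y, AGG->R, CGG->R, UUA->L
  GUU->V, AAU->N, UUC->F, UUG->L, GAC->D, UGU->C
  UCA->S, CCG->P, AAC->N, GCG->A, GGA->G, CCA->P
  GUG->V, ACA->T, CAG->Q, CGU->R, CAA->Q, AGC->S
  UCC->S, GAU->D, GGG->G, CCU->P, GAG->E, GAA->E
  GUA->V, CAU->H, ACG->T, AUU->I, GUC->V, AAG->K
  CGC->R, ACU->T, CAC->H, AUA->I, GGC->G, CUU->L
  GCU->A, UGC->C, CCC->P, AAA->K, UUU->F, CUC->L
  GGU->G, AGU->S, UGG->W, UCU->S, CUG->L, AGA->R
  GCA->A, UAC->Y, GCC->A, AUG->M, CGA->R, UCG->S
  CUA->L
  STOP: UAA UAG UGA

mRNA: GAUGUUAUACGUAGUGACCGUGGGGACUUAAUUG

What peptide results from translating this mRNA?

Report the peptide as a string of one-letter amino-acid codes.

start AUG at pos 1
pos 1: AUG -> M; peptide=M
pos 4: UUA -> L; peptide=ML
pos 7: UAC -> Y; peptide=MLY
pos 10: GUA -> V; peptide=MLYV
pos 13: GUG -> V; peptide=MLYVV
pos 16: ACC -> T; peptide=MLYVVT
pos 19: GUG -> V; peptide=MLYVVTV
pos 22: GGG -> G; peptide=MLYVVTVG
pos 25: ACU -> T; peptide=MLYVVTVGT
pos 28: UAA -> STOP

Answer: MLYVVTVGT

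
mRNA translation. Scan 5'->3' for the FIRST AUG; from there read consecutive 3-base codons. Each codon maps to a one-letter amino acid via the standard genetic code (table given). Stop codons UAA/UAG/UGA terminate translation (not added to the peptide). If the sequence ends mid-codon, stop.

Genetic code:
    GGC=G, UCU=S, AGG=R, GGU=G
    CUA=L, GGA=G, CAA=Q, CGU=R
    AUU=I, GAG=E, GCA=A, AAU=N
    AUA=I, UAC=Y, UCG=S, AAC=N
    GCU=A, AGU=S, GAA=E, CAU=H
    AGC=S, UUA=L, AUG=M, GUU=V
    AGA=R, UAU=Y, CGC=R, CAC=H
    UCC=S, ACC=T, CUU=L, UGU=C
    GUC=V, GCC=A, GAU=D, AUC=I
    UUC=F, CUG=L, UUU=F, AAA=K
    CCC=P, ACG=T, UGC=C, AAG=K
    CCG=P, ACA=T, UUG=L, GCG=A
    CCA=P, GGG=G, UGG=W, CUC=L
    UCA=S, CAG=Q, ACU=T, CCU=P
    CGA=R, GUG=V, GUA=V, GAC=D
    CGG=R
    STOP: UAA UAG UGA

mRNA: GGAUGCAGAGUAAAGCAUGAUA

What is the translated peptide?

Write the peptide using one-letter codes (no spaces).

Answer: MQSKA

Derivation:
start AUG at pos 2
pos 2: AUG -> M; peptide=M
pos 5: CAG -> Q; peptide=MQ
pos 8: AGU -> S; peptide=MQS
pos 11: AAA -> K; peptide=MQSK
pos 14: GCA -> A; peptide=MQSKA
pos 17: UGA -> STOP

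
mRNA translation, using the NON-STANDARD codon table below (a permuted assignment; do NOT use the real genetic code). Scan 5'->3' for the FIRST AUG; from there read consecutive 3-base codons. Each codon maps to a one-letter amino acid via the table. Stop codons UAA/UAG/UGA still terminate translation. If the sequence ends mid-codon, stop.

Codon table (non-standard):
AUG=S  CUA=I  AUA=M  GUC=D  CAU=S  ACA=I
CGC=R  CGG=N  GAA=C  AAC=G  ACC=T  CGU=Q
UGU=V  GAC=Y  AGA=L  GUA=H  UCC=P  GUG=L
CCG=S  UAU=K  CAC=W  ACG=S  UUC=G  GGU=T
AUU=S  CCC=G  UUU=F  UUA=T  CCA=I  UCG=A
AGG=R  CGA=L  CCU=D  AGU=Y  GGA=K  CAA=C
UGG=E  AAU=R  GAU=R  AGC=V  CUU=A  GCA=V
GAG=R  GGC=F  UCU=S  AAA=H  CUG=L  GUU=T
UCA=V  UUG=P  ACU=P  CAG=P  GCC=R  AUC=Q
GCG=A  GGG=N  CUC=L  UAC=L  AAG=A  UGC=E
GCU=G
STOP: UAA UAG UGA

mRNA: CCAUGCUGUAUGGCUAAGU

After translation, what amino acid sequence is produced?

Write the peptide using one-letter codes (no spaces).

Answer: SLKF

Derivation:
start AUG at pos 2
pos 2: AUG -> S; peptide=S
pos 5: CUG -> L; peptide=SL
pos 8: UAU -> K; peptide=SLK
pos 11: GGC -> F; peptide=SLKF
pos 14: UAA -> STOP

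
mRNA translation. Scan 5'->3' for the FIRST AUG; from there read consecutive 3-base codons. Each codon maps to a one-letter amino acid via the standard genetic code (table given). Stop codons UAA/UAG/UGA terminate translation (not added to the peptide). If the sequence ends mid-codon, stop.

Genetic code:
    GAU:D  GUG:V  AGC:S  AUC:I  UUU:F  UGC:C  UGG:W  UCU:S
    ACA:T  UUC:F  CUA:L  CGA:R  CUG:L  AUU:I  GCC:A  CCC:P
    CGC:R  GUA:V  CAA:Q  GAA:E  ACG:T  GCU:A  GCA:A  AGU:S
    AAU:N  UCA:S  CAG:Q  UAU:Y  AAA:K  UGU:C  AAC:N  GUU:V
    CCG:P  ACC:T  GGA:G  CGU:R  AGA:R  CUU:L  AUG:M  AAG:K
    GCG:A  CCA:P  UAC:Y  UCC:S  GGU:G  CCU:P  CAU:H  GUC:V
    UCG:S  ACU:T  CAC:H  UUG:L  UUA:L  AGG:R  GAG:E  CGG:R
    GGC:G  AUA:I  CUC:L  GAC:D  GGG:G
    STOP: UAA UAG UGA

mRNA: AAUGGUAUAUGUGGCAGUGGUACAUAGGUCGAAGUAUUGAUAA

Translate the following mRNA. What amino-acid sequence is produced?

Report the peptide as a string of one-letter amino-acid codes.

Answer: MVYVAVVHRSKY

Derivation:
start AUG at pos 1
pos 1: AUG -> M; peptide=M
pos 4: GUA -> V; peptide=MV
pos 7: UAU -> Y; peptide=MVY
pos 10: GUG -> V; peptide=MVYV
pos 13: GCA -> A; peptide=MVYVA
pos 16: GUG -> V; peptide=MVYVAV
pos 19: GUA -> V; peptide=MVYVAVV
pos 22: CAU -> H; peptide=MVYVAVVH
pos 25: AGG -> R; peptide=MVYVAVVHR
pos 28: UCG -> S; peptide=MVYVAVVHRS
pos 31: AAG -> K; peptide=MVYVAVVHRSK
pos 34: UAU -> Y; peptide=MVYVAVVHRSKY
pos 37: UGA -> STOP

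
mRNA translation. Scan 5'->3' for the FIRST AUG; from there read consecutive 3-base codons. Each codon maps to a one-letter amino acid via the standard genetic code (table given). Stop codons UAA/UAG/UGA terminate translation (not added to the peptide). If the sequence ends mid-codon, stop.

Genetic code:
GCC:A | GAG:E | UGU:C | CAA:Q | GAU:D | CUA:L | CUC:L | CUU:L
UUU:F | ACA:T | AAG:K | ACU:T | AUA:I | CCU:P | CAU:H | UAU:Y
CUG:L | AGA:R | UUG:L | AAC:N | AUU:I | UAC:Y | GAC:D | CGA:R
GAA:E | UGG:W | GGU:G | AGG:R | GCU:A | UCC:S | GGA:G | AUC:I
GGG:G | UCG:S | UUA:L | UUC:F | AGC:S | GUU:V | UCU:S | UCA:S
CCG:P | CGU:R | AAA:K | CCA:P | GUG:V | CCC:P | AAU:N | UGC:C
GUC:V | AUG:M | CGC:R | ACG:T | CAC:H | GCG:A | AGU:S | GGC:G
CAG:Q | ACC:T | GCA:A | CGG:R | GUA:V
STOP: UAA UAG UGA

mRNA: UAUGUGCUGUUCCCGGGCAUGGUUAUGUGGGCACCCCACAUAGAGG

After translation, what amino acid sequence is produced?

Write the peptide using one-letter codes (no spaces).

start AUG at pos 1
pos 1: AUG -> M; peptide=M
pos 4: UGC -> C; peptide=MC
pos 7: UGU -> C; peptide=MCC
pos 10: UCC -> S; peptide=MCCS
pos 13: CGG -> R; peptide=MCCSR
pos 16: GCA -> A; peptide=MCCSRA
pos 19: UGG -> W; peptide=MCCSRAW
pos 22: UUA -> L; peptide=MCCSRAWL
pos 25: UGU -> C; peptide=MCCSRAWLC
pos 28: GGG -> G; peptide=MCCSRAWLCG
pos 31: CAC -> H; peptide=MCCSRAWLCGH
pos 34: CCC -> P; peptide=MCCSRAWLCGHP
pos 37: ACA -> T; peptide=MCCSRAWLCGHPT
pos 40: UAG -> STOP

Answer: MCCSRAWLCGHPT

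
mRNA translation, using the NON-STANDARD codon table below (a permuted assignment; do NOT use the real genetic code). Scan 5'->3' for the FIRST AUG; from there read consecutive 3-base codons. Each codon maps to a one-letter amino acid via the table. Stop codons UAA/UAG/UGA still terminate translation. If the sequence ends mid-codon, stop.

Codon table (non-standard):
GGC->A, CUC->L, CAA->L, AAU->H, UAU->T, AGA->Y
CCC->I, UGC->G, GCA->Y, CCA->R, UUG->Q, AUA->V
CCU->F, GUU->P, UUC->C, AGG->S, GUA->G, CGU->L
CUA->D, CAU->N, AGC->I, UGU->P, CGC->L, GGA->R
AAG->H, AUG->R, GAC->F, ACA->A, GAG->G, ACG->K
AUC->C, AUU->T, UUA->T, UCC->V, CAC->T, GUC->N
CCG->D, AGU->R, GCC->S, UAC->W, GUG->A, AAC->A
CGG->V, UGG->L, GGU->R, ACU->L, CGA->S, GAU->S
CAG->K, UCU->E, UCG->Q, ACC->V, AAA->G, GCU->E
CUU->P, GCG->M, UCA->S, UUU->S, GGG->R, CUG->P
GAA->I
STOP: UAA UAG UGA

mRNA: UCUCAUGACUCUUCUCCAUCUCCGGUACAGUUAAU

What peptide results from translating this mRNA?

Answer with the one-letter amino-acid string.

start AUG at pos 4
pos 4: AUG -> R; peptide=R
pos 7: ACU -> L; peptide=RL
pos 10: CUU -> P; peptide=RLP
pos 13: CUC -> L; peptide=RLPL
pos 16: CAU -> N; peptide=RLPLN
pos 19: CUC -> L; peptide=RLPLNL
pos 22: CGG -> V; peptide=RLPLNLV
pos 25: UAC -> W; peptide=RLPLNLVW
pos 28: AGU -> R; peptide=RLPLNLVWR
pos 31: UAA -> STOP

Answer: RLPLNLVWR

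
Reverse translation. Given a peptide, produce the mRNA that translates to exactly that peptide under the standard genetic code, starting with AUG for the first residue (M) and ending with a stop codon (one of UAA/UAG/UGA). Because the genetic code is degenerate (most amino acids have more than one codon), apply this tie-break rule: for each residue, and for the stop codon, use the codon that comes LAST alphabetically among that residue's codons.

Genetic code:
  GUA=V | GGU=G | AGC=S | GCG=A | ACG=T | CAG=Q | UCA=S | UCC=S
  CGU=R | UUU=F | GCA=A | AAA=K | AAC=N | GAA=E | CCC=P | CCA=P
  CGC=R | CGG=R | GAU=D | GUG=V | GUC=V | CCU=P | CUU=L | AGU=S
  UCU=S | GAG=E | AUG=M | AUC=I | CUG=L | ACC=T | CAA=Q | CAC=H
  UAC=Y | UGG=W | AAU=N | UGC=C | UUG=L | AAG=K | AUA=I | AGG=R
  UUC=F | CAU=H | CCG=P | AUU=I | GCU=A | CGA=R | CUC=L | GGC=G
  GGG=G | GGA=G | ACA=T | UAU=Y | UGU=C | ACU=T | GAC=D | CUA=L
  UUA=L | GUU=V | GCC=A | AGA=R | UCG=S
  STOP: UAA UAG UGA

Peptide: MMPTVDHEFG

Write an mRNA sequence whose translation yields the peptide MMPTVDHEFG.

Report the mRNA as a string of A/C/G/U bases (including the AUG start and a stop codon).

Answer: mRNA: AUGAUGCCUACUGUUGAUCAUGAGUUUGGUUGA

Derivation:
residue 1: M -> AUG (start codon)
residue 2: M -> AUG (only codon)
residue 3: P codons sorted = CCA,CCC,CCG,CCU -> pick last = CCU
residue 4: T codons sorted = ACA,ACC,ACG,ACU -> pick last = ACU
residue 5: V codons sorted = GUA,GUC,GUG,GUU -> pick last = GUU
residue 6: D codons sorted = GAC,GAU -> pick last = GAU
residue 7: H codons sorted = CAC,CAU -> pick last = CAU
residue 8: E codons sorted = GAA,GAG -> pick last = GAG
residue 9: F codons sorted = UUC,UUU -> pick last = UUU
residue 10: G codons sorted = GGA,GGC,GGG,GGU -> pick last = GGU
terminator: stop codons sorted = UAA,UAG,UGA -> pick last = UGA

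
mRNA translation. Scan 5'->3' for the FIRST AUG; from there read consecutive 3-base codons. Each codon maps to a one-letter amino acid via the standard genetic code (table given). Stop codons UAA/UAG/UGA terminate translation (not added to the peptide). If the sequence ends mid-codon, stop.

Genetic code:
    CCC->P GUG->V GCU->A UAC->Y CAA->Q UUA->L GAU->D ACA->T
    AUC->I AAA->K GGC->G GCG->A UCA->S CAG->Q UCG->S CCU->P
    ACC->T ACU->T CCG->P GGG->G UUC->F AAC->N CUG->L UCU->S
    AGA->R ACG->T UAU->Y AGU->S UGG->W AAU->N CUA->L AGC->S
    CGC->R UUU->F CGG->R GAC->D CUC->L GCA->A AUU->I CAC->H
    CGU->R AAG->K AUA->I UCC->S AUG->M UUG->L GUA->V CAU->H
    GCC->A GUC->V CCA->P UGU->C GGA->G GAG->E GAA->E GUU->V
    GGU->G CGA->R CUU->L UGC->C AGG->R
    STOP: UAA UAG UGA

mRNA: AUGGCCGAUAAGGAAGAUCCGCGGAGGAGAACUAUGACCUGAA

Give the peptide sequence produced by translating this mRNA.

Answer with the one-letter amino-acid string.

Answer: MADKEDPRRRTMT

Derivation:
start AUG at pos 0
pos 0: AUG -> M; peptide=M
pos 3: GCC -> A; peptide=MA
pos 6: GAU -> D; peptide=MAD
pos 9: AAG -> K; peptide=MADK
pos 12: GAA -> E; peptide=MADKE
pos 15: GAU -> D; peptide=MADKED
pos 18: CCG -> P; peptide=MADKEDP
pos 21: CGG -> R; peptide=MADKEDPR
pos 24: AGG -> R; peptide=MADKEDPRR
pos 27: AGA -> R; peptide=MADKEDPRRR
pos 30: ACU -> T; peptide=MADKEDPRRRT
pos 33: AUG -> M; peptide=MADKEDPRRRTM
pos 36: ACC -> T; peptide=MADKEDPRRRTMT
pos 39: UGA -> STOP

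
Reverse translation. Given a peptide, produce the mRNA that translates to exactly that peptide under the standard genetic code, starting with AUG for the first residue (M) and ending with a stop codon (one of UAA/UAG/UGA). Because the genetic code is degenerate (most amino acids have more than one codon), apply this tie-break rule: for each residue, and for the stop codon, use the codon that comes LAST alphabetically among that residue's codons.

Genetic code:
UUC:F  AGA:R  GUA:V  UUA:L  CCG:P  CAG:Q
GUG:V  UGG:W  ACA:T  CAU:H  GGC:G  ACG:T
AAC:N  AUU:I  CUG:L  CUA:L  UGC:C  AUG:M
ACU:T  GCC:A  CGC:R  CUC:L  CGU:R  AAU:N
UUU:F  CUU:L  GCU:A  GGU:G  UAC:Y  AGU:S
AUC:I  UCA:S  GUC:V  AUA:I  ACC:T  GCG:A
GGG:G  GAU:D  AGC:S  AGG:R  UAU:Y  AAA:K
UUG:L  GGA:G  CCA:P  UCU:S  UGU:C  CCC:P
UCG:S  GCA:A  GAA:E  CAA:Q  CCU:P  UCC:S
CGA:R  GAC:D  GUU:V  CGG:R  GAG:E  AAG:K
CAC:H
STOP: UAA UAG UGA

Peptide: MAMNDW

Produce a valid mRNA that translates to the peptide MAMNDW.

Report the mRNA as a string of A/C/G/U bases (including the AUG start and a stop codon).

residue 1: M -> AUG (start codon)
residue 2: A codons sorted = GCA,GCC,GCG,GCU -> pick last = GCU
residue 3: M -> AUG (only codon)
residue 4: N codons sorted = AAC,AAU -> pick last = AAU
residue 5: D codons sorted = GAC,GAU -> pick last = GAU
residue 6: W -> UGG (only codon)
terminator: stop codons sorted = UAA,UAG,UGA -> pick last = UGA

Answer: mRNA: AUGGCUAUGAAUGAUUGGUGA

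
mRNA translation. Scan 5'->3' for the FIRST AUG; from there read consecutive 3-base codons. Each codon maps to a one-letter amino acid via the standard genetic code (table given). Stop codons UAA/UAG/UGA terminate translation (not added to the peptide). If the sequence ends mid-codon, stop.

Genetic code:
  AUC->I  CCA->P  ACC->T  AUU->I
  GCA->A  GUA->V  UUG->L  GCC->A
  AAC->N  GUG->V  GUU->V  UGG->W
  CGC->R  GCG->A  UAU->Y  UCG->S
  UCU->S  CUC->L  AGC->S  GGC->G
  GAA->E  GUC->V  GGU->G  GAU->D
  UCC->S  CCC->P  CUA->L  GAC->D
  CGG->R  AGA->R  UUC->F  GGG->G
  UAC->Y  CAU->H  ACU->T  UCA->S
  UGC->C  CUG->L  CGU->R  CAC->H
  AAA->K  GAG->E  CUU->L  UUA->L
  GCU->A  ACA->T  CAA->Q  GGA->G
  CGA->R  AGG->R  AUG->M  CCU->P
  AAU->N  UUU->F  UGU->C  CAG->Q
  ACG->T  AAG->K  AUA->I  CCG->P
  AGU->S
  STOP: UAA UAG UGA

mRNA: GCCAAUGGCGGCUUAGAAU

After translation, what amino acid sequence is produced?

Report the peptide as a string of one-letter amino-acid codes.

start AUG at pos 4
pos 4: AUG -> M; peptide=M
pos 7: GCG -> A; peptide=MA
pos 10: GCU -> A; peptide=MAA
pos 13: UAG -> STOP

Answer: MAA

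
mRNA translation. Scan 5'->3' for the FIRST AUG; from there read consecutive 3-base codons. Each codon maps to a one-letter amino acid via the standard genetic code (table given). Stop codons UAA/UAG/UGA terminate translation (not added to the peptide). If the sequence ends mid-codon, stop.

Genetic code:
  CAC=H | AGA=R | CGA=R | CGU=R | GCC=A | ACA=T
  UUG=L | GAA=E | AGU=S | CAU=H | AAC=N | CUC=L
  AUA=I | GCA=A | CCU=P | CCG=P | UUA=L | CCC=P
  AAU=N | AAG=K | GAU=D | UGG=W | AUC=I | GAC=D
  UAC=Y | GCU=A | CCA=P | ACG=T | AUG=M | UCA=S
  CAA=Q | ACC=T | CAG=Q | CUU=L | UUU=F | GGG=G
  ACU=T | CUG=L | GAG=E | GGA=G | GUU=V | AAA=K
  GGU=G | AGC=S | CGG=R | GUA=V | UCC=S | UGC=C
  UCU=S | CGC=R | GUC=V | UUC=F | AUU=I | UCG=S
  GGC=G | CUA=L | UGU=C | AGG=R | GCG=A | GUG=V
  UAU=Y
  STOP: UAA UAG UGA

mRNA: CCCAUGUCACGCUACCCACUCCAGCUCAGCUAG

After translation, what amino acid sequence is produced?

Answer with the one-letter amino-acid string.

Answer: MSRYPLQLS

Derivation:
start AUG at pos 3
pos 3: AUG -> M; peptide=M
pos 6: UCA -> S; peptide=MS
pos 9: CGC -> R; peptide=MSR
pos 12: UAC -> Y; peptide=MSRY
pos 15: CCA -> P; peptide=MSRYP
pos 18: CUC -> L; peptide=MSRYPL
pos 21: CAG -> Q; peptide=MSRYPLQ
pos 24: CUC -> L; peptide=MSRYPLQL
pos 27: AGC -> S; peptide=MSRYPLQLS
pos 30: UAG -> STOP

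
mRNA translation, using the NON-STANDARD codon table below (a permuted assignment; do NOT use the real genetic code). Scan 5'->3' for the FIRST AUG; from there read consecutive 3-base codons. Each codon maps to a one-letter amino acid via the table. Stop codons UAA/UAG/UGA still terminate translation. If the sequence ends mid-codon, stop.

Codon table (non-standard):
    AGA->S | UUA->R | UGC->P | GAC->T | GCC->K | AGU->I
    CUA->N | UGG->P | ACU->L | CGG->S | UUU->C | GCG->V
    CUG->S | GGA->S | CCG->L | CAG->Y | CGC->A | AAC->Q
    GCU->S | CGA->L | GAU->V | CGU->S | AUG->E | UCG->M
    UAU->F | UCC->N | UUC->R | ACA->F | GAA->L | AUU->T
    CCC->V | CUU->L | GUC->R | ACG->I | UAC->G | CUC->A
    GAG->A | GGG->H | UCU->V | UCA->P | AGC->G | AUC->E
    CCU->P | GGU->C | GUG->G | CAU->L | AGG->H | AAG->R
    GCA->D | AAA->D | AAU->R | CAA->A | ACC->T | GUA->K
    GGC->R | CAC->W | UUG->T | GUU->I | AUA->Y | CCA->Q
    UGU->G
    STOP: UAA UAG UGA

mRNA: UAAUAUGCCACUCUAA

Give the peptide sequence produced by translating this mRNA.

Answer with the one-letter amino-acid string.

Answer: EQA

Derivation:
start AUG at pos 4
pos 4: AUG -> E; peptide=E
pos 7: CCA -> Q; peptide=EQ
pos 10: CUC -> A; peptide=EQA
pos 13: UAA -> STOP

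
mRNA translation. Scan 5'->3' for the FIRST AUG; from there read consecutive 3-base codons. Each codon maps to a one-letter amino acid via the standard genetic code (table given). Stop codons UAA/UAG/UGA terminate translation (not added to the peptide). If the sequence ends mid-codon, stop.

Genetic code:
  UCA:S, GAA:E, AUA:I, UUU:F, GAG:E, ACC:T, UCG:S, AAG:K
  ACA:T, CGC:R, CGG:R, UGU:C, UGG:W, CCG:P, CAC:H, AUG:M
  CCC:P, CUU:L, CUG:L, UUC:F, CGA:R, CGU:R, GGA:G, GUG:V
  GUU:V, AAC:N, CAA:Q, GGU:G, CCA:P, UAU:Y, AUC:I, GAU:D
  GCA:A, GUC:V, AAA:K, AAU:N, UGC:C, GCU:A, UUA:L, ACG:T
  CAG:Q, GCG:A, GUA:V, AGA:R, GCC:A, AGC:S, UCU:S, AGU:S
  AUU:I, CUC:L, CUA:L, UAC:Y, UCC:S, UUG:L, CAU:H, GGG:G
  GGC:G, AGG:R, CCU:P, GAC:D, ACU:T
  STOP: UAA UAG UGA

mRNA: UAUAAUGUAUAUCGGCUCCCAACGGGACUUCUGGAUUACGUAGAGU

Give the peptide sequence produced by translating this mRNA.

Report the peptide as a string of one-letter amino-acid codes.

Answer: MYIGSQRDFWIT

Derivation:
start AUG at pos 4
pos 4: AUG -> M; peptide=M
pos 7: UAU -> Y; peptide=MY
pos 10: AUC -> I; peptide=MYI
pos 13: GGC -> G; peptide=MYIG
pos 16: UCC -> S; peptide=MYIGS
pos 19: CAA -> Q; peptide=MYIGSQ
pos 22: CGG -> R; peptide=MYIGSQR
pos 25: GAC -> D; peptide=MYIGSQRD
pos 28: UUC -> F; peptide=MYIGSQRDF
pos 31: UGG -> W; peptide=MYIGSQRDFW
pos 34: AUU -> I; peptide=MYIGSQRDFWI
pos 37: ACG -> T; peptide=MYIGSQRDFWIT
pos 40: UAG -> STOP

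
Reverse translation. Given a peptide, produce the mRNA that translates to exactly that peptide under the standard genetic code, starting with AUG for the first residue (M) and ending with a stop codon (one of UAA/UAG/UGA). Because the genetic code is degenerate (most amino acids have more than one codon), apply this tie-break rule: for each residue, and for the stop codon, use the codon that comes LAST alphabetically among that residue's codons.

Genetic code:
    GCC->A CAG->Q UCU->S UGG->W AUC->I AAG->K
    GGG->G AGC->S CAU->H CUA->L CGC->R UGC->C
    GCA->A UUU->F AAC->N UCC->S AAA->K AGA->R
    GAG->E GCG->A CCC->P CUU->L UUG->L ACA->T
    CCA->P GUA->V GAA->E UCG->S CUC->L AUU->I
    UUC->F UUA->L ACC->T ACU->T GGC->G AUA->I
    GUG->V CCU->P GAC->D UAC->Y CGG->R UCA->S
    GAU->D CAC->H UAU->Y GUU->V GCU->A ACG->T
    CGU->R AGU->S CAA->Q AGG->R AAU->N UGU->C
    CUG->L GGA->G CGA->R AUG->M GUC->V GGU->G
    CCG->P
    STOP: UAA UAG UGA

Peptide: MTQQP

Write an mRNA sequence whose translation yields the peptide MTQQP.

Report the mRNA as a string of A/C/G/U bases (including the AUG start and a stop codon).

Answer: mRNA: AUGACUCAGCAGCCUUGA

Derivation:
residue 1: M -> AUG (start codon)
residue 2: T codons sorted = ACA,ACC,ACG,ACU -> pick last = ACU
residue 3: Q codons sorted = CAA,CAG -> pick last = CAG
residue 4: Q codons sorted = CAA,CAG -> pick last = CAG
residue 5: P codons sorted = CCA,CCC,CCG,CCU -> pick last = CCU
terminator: stop codons sorted = UAA,UAG,UGA -> pick last = UGA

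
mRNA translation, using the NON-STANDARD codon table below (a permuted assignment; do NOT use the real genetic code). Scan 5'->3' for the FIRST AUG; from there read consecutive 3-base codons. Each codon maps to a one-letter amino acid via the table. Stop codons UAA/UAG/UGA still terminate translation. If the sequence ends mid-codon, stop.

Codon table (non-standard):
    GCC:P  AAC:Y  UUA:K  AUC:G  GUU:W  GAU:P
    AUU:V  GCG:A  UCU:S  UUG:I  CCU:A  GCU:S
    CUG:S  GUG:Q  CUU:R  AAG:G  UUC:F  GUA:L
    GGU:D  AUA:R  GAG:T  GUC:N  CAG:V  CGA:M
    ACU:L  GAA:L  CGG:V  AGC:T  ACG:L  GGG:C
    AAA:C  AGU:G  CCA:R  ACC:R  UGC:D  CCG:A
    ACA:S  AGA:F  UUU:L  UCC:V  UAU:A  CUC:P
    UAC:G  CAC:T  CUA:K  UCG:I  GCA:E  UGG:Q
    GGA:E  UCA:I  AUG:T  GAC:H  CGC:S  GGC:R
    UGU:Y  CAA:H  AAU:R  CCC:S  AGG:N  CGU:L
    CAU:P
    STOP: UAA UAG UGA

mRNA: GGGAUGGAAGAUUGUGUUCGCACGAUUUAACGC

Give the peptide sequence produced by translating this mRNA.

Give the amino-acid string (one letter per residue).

start AUG at pos 3
pos 3: AUG -> T; peptide=T
pos 6: GAA -> L; peptide=TL
pos 9: GAU -> P; peptide=TLP
pos 12: UGU -> Y; peptide=TLPY
pos 15: GUU -> W; peptide=TLPYW
pos 18: CGC -> S; peptide=TLPYWS
pos 21: ACG -> L; peptide=TLPYWSL
pos 24: AUU -> V; peptide=TLPYWSLV
pos 27: UAA -> STOP

Answer: TLPYWSLV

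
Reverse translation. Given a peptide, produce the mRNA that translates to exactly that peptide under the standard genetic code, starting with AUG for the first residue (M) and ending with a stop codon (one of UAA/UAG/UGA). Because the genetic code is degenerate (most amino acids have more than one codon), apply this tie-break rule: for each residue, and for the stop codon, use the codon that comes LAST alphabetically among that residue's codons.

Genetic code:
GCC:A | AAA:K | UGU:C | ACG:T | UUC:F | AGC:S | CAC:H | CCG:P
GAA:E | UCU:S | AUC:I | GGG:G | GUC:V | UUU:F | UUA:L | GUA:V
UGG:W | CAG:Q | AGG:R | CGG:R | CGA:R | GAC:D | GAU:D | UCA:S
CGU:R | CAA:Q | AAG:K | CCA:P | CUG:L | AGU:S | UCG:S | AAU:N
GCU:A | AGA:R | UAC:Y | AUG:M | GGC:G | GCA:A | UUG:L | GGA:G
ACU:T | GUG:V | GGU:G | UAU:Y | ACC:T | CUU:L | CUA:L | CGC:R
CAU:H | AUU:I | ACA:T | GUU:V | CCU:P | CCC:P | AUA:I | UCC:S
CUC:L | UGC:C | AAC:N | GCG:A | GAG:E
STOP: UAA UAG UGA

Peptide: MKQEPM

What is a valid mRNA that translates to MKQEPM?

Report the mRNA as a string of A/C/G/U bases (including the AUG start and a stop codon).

Answer: mRNA: AUGAAGCAGGAGCCUAUGUGA

Derivation:
residue 1: M -> AUG (start codon)
residue 2: K codons sorted = AAA,AAG -> pick last = AAG
residue 3: Q codons sorted = CAA,CAG -> pick last = CAG
residue 4: E codons sorted = GAA,GAG -> pick last = GAG
residue 5: P codons sorted = CCA,CCC,CCG,CCU -> pick last = CCU
residue 6: M -> AUG (only codon)
terminator: stop codons sorted = UAA,UAG,UGA -> pick last = UGA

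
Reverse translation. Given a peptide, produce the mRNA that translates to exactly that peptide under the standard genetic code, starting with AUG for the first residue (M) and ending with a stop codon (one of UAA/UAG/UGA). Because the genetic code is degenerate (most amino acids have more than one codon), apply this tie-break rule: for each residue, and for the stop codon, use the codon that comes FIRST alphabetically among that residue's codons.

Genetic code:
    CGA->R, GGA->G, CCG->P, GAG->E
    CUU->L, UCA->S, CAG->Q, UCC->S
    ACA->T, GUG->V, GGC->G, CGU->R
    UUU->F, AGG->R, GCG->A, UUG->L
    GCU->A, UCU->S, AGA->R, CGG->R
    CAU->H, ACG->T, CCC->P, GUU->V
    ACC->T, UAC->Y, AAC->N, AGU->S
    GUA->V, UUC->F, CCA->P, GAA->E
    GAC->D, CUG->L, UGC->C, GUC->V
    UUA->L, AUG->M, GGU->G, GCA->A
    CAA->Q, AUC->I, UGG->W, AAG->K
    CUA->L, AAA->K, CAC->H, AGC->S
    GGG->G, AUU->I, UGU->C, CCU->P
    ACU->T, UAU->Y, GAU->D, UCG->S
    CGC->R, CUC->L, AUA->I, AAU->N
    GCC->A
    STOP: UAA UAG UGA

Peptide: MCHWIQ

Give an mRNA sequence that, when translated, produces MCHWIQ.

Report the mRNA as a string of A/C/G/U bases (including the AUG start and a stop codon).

residue 1: M -> AUG (start codon)
residue 2: C codons sorted = UGC,UGU -> pick first = UGC
residue 3: H codons sorted = CAC,CAU -> pick first = CAC
residue 4: W -> UGG (only codon)
residue 5: I codons sorted = AUA,AUC,AUU -> pick first = AUA
residue 6: Q codons sorted = CAA,CAG -> pick first = CAA
terminator: stop codons sorted = UAA,UAG,UGA -> pick first = UAA

Answer: mRNA: AUGUGCCACUGGAUACAAUAA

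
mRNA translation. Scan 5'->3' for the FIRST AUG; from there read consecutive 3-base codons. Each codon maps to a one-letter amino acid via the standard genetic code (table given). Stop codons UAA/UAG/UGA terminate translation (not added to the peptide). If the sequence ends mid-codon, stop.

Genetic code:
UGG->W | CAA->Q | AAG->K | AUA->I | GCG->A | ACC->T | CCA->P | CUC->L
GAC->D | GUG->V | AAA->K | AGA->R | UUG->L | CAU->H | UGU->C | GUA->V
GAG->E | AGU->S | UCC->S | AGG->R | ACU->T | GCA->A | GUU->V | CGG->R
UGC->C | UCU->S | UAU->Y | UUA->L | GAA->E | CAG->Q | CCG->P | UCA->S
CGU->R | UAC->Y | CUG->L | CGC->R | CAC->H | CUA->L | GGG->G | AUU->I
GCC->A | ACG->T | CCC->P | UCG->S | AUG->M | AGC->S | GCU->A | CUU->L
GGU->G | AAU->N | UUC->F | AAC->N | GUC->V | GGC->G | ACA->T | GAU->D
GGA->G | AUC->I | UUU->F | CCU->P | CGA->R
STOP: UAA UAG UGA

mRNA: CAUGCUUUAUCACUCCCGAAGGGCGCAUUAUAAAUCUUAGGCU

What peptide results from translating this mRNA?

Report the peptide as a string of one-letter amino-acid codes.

Answer: MLYHSRRAHYKS

Derivation:
start AUG at pos 1
pos 1: AUG -> M; peptide=M
pos 4: CUU -> L; peptide=ML
pos 7: UAU -> Y; peptide=MLY
pos 10: CAC -> H; peptide=MLYH
pos 13: UCC -> S; peptide=MLYHS
pos 16: CGA -> R; peptide=MLYHSR
pos 19: AGG -> R; peptide=MLYHSRR
pos 22: GCG -> A; peptide=MLYHSRRA
pos 25: CAU -> H; peptide=MLYHSRRAH
pos 28: UAU -> Y; peptide=MLYHSRRAHY
pos 31: AAA -> K; peptide=MLYHSRRAHYK
pos 34: UCU -> S; peptide=MLYHSRRAHYKS
pos 37: UAG -> STOP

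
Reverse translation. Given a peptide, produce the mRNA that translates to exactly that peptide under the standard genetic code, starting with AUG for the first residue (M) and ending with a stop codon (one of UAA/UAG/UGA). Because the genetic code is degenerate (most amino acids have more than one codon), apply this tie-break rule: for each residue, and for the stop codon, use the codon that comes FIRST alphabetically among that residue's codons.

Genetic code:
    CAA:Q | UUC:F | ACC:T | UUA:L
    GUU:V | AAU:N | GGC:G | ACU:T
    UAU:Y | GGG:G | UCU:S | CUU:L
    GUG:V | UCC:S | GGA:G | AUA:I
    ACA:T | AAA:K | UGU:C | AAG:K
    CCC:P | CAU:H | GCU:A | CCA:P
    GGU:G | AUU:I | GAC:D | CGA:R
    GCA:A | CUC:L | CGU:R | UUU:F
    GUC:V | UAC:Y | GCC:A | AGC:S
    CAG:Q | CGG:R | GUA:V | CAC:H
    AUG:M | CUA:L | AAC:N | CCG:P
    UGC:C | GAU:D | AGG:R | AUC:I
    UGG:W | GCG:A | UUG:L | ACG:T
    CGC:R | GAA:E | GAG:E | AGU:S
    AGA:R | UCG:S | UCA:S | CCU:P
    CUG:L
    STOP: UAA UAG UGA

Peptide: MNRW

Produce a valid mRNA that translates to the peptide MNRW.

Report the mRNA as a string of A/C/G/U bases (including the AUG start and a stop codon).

residue 1: M -> AUG (start codon)
residue 2: N codons sorted = AAC,AAU -> pick first = AAC
residue 3: R codons sorted = AGA,AGG,CGA,CGC,CGG,CGU -> pick first = AGA
residue 4: W -> UGG (only codon)
terminator: stop codons sorted = UAA,UAG,UGA -> pick first = UAA

Answer: mRNA: AUGAACAGAUGGUAA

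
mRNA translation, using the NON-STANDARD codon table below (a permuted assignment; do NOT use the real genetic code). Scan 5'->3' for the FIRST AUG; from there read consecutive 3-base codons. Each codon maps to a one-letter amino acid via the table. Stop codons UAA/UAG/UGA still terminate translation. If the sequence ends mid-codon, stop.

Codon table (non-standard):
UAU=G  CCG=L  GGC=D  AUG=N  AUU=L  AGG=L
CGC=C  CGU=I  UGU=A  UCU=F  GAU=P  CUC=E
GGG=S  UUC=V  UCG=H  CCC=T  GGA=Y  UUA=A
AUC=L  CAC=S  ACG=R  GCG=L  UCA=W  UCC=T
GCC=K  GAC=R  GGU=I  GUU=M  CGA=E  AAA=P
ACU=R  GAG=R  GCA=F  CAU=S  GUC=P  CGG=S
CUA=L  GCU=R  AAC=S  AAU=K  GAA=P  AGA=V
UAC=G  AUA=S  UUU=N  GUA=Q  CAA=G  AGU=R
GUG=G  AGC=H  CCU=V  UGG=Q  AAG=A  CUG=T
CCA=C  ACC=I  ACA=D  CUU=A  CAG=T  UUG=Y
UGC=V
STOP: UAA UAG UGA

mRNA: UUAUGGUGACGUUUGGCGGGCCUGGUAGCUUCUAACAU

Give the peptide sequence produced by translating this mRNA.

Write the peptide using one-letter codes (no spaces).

Answer: NGRNDSVIHV

Derivation:
start AUG at pos 2
pos 2: AUG -> N; peptide=N
pos 5: GUG -> G; peptide=NG
pos 8: ACG -> R; peptide=NGR
pos 11: UUU -> N; peptide=NGRN
pos 14: GGC -> D; peptide=NGRND
pos 17: GGG -> S; peptide=NGRNDS
pos 20: CCU -> V; peptide=NGRNDSV
pos 23: GGU -> I; peptide=NGRNDSVI
pos 26: AGC -> H; peptide=NGRNDSVIH
pos 29: UUC -> V; peptide=NGRNDSVIHV
pos 32: UAA -> STOP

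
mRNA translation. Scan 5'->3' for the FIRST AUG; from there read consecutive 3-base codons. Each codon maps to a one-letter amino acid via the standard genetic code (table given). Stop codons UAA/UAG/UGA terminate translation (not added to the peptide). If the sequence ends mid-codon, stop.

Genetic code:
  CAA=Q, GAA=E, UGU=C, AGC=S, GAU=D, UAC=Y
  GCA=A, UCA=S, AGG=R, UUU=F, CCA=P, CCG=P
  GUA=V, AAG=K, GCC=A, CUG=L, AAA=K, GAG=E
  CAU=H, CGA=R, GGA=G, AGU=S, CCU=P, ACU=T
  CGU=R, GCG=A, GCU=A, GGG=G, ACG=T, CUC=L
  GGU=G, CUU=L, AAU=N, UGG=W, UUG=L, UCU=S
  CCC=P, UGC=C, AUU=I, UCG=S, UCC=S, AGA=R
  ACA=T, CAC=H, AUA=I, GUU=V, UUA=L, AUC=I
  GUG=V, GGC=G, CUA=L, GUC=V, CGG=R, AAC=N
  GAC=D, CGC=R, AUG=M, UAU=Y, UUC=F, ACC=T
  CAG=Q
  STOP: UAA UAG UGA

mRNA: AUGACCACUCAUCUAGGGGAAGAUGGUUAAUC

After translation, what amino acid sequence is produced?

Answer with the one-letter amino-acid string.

start AUG at pos 0
pos 0: AUG -> M; peptide=M
pos 3: ACC -> T; peptide=MT
pos 6: ACU -> T; peptide=MTT
pos 9: CAU -> H; peptide=MTTH
pos 12: CUA -> L; peptide=MTTHL
pos 15: GGG -> G; peptide=MTTHLG
pos 18: GAA -> E; peptide=MTTHLGE
pos 21: GAU -> D; peptide=MTTHLGED
pos 24: GGU -> G; peptide=MTTHLGEDG
pos 27: UAA -> STOP

Answer: MTTHLGEDG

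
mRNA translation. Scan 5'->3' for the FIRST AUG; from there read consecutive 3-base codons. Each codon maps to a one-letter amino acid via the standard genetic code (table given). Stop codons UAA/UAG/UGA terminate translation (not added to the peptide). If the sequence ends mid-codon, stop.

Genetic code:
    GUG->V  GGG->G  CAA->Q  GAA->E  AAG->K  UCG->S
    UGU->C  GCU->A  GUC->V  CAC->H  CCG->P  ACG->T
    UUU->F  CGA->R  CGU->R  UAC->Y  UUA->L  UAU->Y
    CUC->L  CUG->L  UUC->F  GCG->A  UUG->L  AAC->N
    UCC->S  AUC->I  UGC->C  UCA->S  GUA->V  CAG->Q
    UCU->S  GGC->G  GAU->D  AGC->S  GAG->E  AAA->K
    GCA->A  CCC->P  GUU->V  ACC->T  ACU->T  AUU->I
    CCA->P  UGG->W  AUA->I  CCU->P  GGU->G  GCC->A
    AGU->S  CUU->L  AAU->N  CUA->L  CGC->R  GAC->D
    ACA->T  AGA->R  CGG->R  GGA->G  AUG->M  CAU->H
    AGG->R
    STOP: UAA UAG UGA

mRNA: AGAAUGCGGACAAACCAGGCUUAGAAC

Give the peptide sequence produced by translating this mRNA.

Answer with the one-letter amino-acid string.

Answer: MRTNQA

Derivation:
start AUG at pos 3
pos 3: AUG -> M; peptide=M
pos 6: CGG -> R; peptide=MR
pos 9: ACA -> T; peptide=MRT
pos 12: AAC -> N; peptide=MRTN
pos 15: CAG -> Q; peptide=MRTNQ
pos 18: GCU -> A; peptide=MRTNQA
pos 21: UAG -> STOP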